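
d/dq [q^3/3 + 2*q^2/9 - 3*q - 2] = q^2 + 4*q/9 - 3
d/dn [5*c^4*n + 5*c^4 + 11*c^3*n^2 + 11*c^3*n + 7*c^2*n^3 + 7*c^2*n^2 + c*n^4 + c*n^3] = c*(5*c^3 + 22*c^2*n + 11*c^2 + 21*c*n^2 + 14*c*n + 4*n^3 + 3*n^2)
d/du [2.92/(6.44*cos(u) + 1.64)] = 18.8048*sin(u)/(6.44*cos(u) + 1.64)^2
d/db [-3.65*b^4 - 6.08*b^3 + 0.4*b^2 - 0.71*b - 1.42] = -14.6*b^3 - 18.24*b^2 + 0.8*b - 0.71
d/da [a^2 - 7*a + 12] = 2*a - 7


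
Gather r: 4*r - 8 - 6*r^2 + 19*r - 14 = -6*r^2 + 23*r - 22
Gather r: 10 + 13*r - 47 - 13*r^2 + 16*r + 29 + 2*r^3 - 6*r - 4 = 2*r^3 - 13*r^2 + 23*r - 12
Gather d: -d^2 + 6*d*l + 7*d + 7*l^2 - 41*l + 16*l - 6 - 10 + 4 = -d^2 + d*(6*l + 7) + 7*l^2 - 25*l - 12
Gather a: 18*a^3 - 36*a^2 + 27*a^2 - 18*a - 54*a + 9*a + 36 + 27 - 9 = 18*a^3 - 9*a^2 - 63*a + 54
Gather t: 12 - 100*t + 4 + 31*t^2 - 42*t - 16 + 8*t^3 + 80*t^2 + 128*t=8*t^3 + 111*t^2 - 14*t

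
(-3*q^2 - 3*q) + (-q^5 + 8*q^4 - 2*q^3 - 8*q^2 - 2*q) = -q^5 + 8*q^4 - 2*q^3 - 11*q^2 - 5*q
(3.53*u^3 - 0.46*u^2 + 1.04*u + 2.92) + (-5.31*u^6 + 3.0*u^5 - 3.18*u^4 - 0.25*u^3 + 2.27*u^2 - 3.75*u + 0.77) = -5.31*u^6 + 3.0*u^5 - 3.18*u^4 + 3.28*u^3 + 1.81*u^2 - 2.71*u + 3.69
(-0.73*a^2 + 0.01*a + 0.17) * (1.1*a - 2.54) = -0.803*a^3 + 1.8652*a^2 + 0.1616*a - 0.4318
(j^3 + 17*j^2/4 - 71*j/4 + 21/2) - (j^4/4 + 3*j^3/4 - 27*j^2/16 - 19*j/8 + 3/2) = -j^4/4 + j^3/4 + 95*j^2/16 - 123*j/8 + 9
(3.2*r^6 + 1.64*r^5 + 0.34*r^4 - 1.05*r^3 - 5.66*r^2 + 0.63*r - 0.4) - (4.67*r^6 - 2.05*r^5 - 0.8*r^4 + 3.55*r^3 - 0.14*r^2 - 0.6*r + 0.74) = -1.47*r^6 + 3.69*r^5 + 1.14*r^4 - 4.6*r^3 - 5.52*r^2 + 1.23*r - 1.14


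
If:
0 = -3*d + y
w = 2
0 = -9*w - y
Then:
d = -6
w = 2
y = -18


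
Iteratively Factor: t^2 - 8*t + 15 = (t - 3)*(t - 5)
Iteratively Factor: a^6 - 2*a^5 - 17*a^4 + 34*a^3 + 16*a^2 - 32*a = (a + 1)*(a^5 - 3*a^4 - 14*a^3 + 48*a^2 - 32*a) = (a - 2)*(a + 1)*(a^4 - a^3 - 16*a^2 + 16*a) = a*(a - 2)*(a + 1)*(a^3 - a^2 - 16*a + 16) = a*(a - 4)*(a - 2)*(a + 1)*(a^2 + 3*a - 4) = a*(a - 4)*(a - 2)*(a + 1)*(a + 4)*(a - 1)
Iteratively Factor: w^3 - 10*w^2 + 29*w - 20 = (w - 5)*(w^2 - 5*w + 4) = (w - 5)*(w - 1)*(w - 4)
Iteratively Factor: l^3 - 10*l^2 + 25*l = (l)*(l^2 - 10*l + 25) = l*(l - 5)*(l - 5)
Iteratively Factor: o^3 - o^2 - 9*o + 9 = (o + 3)*(o^2 - 4*o + 3) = (o - 3)*(o + 3)*(o - 1)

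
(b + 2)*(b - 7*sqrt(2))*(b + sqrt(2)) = b^3 - 6*sqrt(2)*b^2 + 2*b^2 - 12*sqrt(2)*b - 14*b - 28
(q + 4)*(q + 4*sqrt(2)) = q^2 + 4*q + 4*sqrt(2)*q + 16*sqrt(2)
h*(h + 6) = h^2 + 6*h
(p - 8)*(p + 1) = p^2 - 7*p - 8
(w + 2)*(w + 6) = w^2 + 8*w + 12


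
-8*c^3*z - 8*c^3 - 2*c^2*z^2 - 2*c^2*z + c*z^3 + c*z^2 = (-4*c + z)*(2*c + z)*(c*z + c)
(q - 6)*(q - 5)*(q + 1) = q^3 - 10*q^2 + 19*q + 30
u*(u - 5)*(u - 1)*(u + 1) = u^4 - 5*u^3 - u^2 + 5*u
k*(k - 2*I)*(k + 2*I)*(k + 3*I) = k^4 + 3*I*k^3 + 4*k^2 + 12*I*k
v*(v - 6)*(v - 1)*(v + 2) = v^4 - 5*v^3 - 8*v^2 + 12*v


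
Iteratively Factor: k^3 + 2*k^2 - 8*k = (k)*(k^2 + 2*k - 8) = k*(k - 2)*(k + 4)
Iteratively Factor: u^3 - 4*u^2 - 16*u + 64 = (u + 4)*(u^2 - 8*u + 16) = (u - 4)*(u + 4)*(u - 4)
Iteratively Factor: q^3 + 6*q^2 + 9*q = (q)*(q^2 + 6*q + 9) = q*(q + 3)*(q + 3)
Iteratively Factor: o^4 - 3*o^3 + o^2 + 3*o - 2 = (o - 1)*(o^3 - 2*o^2 - o + 2) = (o - 1)*(o + 1)*(o^2 - 3*o + 2) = (o - 2)*(o - 1)*(o + 1)*(o - 1)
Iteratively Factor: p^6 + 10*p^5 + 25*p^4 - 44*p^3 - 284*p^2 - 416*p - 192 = (p + 1)*(p^5 + 9*p^4 + 16*p^3 - 60*p^2 - 224*p - 192) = (p - 3)*(p + 1)*(p^4 + 12*p^3 + 52*p^2 + 96*p + 64) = (p - 3)*(p + 1)*(p + 2)*(p^3 + 10*p^2 + 32*p + 32) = (p - 3)*(p + 1)*(p + 2)^2*(p^2 + 8*p + 16) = (p - 3)*(p + 1)*(p + 2)^2*(p + 4)*(p + 4)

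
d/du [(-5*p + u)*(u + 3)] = -5*p + 2*u + 3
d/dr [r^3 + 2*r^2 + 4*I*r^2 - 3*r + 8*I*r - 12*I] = 3*r^2 + r*(4 + 8*I) - 3 + 8*I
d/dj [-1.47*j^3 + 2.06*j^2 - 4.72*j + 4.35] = -4.41*j^2 + 4.12*j - 4.72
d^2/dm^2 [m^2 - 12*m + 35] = 2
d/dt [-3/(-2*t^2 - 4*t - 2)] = 3*(-t - 1)/(t^2 + 2*t + 1)^2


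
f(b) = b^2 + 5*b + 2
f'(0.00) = 5.00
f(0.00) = 2.00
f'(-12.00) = -19.00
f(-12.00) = 86.00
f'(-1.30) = 2.40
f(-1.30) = -2.81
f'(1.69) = 8.38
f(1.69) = 13.31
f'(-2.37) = 0.26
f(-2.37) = -4.23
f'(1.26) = 7.52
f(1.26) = 9.89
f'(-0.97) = 3.06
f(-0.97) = -1.91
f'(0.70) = 6.40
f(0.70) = 5.99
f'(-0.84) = 3.32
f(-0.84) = -1.49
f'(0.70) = 6.40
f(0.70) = 5.99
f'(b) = 2*b + 5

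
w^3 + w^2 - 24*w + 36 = (w - 3)*(w - 2)*(w + 6)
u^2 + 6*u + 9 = (u + 3)^2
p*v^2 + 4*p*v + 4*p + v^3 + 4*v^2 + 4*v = (p + v)*(v + 2)^2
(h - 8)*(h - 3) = h^2 - 11*h + 24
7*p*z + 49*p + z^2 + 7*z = (7*p + z)*(z + 7)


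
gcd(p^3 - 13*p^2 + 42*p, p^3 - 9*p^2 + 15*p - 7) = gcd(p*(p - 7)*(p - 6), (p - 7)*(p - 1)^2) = p - 7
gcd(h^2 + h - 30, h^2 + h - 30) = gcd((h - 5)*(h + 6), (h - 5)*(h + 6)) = h^2 + h - 30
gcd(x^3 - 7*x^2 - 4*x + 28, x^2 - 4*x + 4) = x - 2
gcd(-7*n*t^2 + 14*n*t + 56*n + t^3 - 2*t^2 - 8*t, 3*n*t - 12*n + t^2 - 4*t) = t - 4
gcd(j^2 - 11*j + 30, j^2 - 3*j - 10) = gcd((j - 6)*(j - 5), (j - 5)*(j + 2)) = j - 5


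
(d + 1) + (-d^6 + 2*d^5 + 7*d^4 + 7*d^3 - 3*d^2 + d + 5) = -d^6 + 2*d^5 + 7*d^4 + 7*d^3 - 3*d^2 + 2*d + 6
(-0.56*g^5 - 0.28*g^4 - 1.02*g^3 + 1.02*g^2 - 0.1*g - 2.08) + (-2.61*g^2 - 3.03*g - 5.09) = -0.56*g^5 - 0.28*g^4 - 1.02*g^3 - 1.59*g^2 - 3.13*g - 7.17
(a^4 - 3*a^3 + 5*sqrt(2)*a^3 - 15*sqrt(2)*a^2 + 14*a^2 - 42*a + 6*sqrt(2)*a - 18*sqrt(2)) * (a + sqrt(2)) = a^5 - 3*a^4 + 6*sqrt(2)*a^4 - 18*sqrt(2)*a^3 + 24*a^3 - 72*a^2 + 20*sqrt(2)*a^2 - 60*sqrt(2)*a + 12*a - 36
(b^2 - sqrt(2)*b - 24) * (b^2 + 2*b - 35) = b^4 - sqrt(2)*b^3 + 2*b^3 - 59*b^2 - 2*sqrt(2)*b^2 - 48*b + 35*sqrt(2)*b + 840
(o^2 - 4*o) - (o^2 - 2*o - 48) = 48 - 2*o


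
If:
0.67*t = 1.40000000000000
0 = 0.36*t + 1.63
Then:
No Solution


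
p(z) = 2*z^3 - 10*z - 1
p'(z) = 6*z^2 - 10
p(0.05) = -1.50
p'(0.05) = -9.98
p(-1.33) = 7.59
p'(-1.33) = 0.61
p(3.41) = 44.20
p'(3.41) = 59.77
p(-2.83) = -18.03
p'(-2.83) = 38.05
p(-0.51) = 3.83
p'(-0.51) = -8.44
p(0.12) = -2.20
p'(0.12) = -9.91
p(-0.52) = 3.92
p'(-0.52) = -8.38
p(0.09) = -1.90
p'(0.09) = -9.95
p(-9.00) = -1369.00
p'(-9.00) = 476.00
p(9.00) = 1367.00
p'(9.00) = 476.00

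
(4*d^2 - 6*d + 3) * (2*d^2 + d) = 8*d^4 - 8*d^3 + 3*d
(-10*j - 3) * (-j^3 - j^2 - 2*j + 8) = 10*j^4 + 13*j^3 + 23*j^2 - 74*j - 24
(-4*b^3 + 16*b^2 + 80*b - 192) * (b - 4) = -4*b^4 + 32*b^3 + 16*b^2 - 512*b + 768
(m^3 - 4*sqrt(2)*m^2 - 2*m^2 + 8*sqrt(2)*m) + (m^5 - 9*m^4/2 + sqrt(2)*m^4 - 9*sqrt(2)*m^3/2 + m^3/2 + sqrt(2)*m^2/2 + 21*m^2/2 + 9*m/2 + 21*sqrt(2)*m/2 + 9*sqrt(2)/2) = m^5 - 9*m^4/2 + sqrt(2)*m^4 - 9*sqrt(2)*m^3/2 + 3*m^3/2 - 7*sqrt(2)*m^2/2 + 17*m^2/2 + 9*m/2 + 37*sqrt(2)*m/2 + 9*sqrt(2)/2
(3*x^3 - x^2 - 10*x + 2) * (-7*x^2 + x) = -21*x^5 + 10*x^4 + 69*x^3 - 24*x^2 + 2*x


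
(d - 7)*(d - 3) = d^2 - 10*d + 21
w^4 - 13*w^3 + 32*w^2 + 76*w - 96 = (w - 8)*(w - 6)*(w - 1)*(w + 2)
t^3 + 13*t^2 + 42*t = t*(t + 6)*(t + 7)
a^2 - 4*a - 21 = (a - 7)*(a + 3)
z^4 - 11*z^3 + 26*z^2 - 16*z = z*(z - 8)*(z - 2)*(z - 1)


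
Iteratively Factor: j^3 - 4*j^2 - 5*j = (j)*(j^2 - 4*j - 5) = j*(j - 5)*(j + 1)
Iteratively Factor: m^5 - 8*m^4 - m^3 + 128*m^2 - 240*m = (m - 4)*(m^4 - 4*m^3 - 17*m^2 + 60*m) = (m - 4)*(m + 4)*(m^3 - 8*m^2 + 15*m) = (m - 5)*(m - 4)*(m + 4)*(m^2 - 3*m) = m*(m - 5)*(m - 4)*(m + 4)*(m - 3)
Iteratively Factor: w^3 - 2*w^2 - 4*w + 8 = (w - 2)*(w^2 - 4) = (w - 2)^2*(w + 2)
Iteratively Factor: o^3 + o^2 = (o + 1)*(o^2) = o*(o + 1)*(o)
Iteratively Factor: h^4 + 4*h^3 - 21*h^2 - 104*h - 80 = (h + 4)*(h^3 - 21*h - 20) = (h - 5)*(h + 4)*(h^2 + 5*h + 4) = (h - 5)*(h + 4)^2*(h + 1)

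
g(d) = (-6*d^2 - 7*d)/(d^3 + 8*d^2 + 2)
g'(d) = (-12*d - 7)/(d^3 + 8*d^2 + 2) + (-6*d^2 - 7*d)*(-3*d^2 - 16*d)/(d^3 + 8*d^2 + 2)^2 = (d^2*(3*d + 16)*(6*d + 7) - (12*d + 7)*(d^3 + 8*d^2 + 2))/(d^3 + 8*d^2 + 2)^2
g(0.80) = -1.24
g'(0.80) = 0.21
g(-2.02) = -0.39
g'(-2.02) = 0.36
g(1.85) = -0.94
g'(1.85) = 0.23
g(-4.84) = -1.40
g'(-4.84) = 0.54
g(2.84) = -0.76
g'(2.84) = 0.14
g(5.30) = -0.55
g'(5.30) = 0.06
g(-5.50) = -1.84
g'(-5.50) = 0.83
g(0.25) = -0.84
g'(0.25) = -2.57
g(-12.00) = 1.36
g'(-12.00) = 0.33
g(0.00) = 0.00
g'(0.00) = -3.50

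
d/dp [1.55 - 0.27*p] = -0.270000000000000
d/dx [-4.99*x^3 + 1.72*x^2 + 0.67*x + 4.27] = -14.97*x^2 + 3.44*x + 0.67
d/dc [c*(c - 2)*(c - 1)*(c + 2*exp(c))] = 2*c^3*exp(c) + 4*c^3 - 9*c^2 - 8*c*exp(c) + 4*c + 4*exp(c)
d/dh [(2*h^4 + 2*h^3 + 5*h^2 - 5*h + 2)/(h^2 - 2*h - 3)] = (4*h^5 - 10*h^4 - 32*h^3 - 23*h^2 - 34*h + 19)/(h^4 - 4*h^3 - 2*h^2 + 12*h + 9)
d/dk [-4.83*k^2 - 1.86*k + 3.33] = -9.66*k - 1.86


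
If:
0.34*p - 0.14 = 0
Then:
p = 0.41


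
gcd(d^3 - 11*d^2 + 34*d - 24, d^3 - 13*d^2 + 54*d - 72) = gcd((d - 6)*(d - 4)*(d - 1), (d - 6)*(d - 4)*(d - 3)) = d^2 - 10*d + 24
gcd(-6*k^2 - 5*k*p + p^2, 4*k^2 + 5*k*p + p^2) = k + p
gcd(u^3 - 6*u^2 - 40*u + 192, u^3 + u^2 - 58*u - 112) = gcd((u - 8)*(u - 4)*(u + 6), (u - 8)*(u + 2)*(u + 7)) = u - 8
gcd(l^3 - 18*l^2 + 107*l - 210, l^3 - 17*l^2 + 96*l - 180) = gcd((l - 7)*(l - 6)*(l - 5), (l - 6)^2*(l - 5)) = l^2 - 11*l + 30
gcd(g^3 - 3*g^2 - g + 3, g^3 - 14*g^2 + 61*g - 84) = g - 3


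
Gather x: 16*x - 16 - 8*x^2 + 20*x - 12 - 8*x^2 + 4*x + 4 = -16*x^2 + 40*x - 24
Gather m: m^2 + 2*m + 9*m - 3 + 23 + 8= m^2 + 11*m + 28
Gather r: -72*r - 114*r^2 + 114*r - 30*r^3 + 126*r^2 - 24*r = -30*r^3 + 12*r^2 + 18*r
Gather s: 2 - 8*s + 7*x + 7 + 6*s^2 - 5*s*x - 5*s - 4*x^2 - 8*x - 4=6*s^2 + s*(-5*x - 13) - 4*x^2 - x + 5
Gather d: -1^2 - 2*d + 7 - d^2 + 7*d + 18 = -d^2 + 5*d + 24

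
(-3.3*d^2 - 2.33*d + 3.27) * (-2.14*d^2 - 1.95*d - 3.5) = 7.062*d^4 + 11.4212*d^3 + 9.0957*d^2 + 1.7785*d - 11.445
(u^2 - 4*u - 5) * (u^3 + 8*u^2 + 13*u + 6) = u^5 + 4*u^4 - 24*u^3 - 86*u^2 - 89*u - 30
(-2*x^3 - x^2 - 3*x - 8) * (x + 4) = -2*x^4 - 9*x^3 - 7*x^2 - 20*x - 32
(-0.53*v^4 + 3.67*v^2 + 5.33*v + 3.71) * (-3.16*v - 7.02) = 1.6748*v^5 + 3.7206*v^4 - 11.5972*v^3 - 42.6062*v^2 - 49.1402*v - 26.0442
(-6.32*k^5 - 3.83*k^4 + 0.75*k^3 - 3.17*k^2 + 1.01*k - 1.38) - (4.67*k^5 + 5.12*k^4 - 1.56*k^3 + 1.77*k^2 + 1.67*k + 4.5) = -10.99*k^5 - 8.95*k^4 + 2.31*k^3 - 4.94*k^2 - 0.66*k - 5.88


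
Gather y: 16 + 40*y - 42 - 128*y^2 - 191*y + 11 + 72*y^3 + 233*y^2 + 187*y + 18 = 72*y^3 + 105*y^2 + 36*y + 3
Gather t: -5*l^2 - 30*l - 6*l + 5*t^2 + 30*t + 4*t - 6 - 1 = -5*l^2 - 36*l + 5*t^2 + 34*t - 7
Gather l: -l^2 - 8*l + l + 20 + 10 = -l^2 - 7*l + 30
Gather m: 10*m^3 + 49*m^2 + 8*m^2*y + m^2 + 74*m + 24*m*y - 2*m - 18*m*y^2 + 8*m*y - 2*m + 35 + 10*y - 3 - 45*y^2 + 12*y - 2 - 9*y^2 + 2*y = 10*m^3 + m^2*(8*y + 50) + m*(-18*y^2 + 32*y + 70) - 54*y^2 + 24*y + 30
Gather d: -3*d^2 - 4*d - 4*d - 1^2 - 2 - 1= -3*d^2 - 8*d - 4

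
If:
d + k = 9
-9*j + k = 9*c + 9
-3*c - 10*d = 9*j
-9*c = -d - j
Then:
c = 0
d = 0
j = 0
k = 9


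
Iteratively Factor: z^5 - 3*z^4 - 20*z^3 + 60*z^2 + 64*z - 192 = (z + 4)*(z^4 - 7*z^3 + 8*z^2 + 28*z - 48) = (z - 2)*(z + 4)*(z^3 - 5*z^2 - 2*z + 24) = (z - 3)*(z - 2)*(z + 4)*(z^2 - 2*z - 8) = (z - 4)*(z - 3)*(z - 2)*(z + 4)*(z + 2)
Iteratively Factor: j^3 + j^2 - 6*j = (j)*(j^2 + j - 6) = j*(j - 2)*(j + 3)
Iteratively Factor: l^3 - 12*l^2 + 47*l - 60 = (l - 4)*(l^2 - 8*l + 15) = (l - 5)*(l - 4)*(l - 3)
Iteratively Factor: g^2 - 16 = (g - 4)*(g + 4)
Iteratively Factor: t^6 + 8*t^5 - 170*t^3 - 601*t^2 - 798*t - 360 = (t - 5)*(t^5 + 13*t^4 + 65*t^3 + 155*t^2 + 174*t + 72) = (t - 5)*(t + 3)*(t^4 + 10*t^3 + 35*t^2 + 50*t + 24) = (t - 5)*(t + 3)*(t + 4)*(t^3 + 6*t^2 + 11*t + 6) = (t - 5)*(t + 2)*(t + 3)*(t + 4)*(t^2 + 4*t + 3) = (t - 5)*(t + 1)*(t + 2)*(t + 3)*(t + 4)*(t + 3)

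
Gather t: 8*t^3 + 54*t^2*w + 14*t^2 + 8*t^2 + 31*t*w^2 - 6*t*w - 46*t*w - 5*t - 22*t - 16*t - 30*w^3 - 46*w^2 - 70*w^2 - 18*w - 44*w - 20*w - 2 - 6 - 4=8*t^3 + t^2*(54*w + 22) + t*(31*w^2 - 52*w - 43) - 30*w^3 - 116*w^2 - 82*w - 12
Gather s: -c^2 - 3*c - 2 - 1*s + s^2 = -c^2 - 3*c + s^2 - s - 2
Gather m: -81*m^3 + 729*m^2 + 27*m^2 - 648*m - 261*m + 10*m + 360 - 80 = -81*m^3 + 756*m^2 - 899*m + 280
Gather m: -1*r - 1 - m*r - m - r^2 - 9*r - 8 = m*(-r - 1) - r^2 - 10*r - 9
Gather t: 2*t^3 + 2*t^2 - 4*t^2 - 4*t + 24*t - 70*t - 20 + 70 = 2*t^3 - 2*t^2 - 50*t + 50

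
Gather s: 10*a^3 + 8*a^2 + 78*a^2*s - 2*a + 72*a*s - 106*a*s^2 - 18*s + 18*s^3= 10*a^3 + 8*a^2 - 106*a*s^2 - 2*a + 18*s^3 + s*(78*a^2 + 72*a - 18)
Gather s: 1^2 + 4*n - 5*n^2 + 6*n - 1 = -5*n^2 + 10*n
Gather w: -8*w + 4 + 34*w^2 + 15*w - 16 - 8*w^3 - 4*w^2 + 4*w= -8*w^3 + 30*w^2 + 11*w - 12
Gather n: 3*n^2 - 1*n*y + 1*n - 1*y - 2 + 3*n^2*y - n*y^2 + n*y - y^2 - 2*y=n^2*(3*y + 3) + n*(1 - y^2) - y^2 - 3*y - 2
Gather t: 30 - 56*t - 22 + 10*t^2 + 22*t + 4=10*t^2 - 34*t + 12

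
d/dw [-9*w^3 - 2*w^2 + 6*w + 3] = -27*w^2 - 4*w + 6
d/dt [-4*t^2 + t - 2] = 1 - 8*t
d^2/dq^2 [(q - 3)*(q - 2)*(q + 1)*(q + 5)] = 12*q^2 + 6*q - 38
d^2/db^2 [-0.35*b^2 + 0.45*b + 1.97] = -0.700000000000000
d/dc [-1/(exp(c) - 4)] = exp(c)/(exp(c) - 4)^2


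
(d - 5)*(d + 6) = d^2 + d - 30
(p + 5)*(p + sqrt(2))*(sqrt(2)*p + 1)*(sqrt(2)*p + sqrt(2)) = 2*p^4 + 3*sqrt(2)*p^3 + 12*p^3 + 12*p^2 + 18*sqrt(2)*p^2 + 12*p + 15*sqrt(2)*p + 10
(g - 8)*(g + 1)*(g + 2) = g^3 - 5*g^2 - 22*g - 16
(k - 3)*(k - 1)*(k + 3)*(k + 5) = k^4 + 4*k^3 - 14*k^2 - 36*k + 45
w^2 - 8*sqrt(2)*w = w*(w - 8*sqrt(2))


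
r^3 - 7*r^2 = r^2*(r - 7)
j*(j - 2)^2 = j^3 - 4*j^2 + 4*j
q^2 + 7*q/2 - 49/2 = (q - 7/2)*(q + 7)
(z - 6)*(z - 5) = z^2 - 11*z + 30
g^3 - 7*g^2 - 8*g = g*(g - 8)*(g + 1)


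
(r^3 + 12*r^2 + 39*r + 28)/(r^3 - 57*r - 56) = (r + 4)/(r - 8)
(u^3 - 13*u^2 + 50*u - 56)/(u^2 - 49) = (u^2 - 6*u + 8)/(u + 7)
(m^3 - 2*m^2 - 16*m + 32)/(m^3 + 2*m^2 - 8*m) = (m - 4)/m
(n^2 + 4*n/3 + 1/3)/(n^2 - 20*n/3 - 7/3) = (n + 1)/(n - 7)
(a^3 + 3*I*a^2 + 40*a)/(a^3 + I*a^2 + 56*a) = (a - 5*I)/(a - 7*I)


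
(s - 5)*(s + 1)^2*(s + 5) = s^4 + 2*s^3 - 24*s^2 - 50*s - 25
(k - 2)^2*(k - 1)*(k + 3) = k^4 - 2*k^3 - 7*k^2 + 20*k - 12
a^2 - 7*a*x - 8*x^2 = (a - 8*x)*(a + x)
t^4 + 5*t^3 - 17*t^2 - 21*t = t*(t - 3)*(t + 1)*(t + 7)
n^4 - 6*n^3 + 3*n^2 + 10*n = n*(n - 5)*(n - 2)*(n + 1)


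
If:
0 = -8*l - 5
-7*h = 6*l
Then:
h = 15/28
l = -5/8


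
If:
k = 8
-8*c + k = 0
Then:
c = 1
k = 8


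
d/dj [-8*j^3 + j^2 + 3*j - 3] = -24*j^2 + 2*j + 3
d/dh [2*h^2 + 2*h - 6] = 4*h + 2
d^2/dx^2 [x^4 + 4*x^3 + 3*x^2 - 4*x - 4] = 12*x^2 + 24*x + 6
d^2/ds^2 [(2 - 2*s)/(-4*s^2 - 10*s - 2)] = 2*((s - 1)*(4*s + 5)^2 - 3*(2*s + 1)*(2*s^2 + 5*s + 1))/(2*s^2 + 5*s + 1)^3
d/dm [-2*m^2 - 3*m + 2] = -4*m - 3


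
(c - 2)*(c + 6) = c^2 + 4*c - 12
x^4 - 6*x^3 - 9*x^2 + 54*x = x*(x - 6)*(x - 3)*(x + 3)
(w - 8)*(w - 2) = w^2 - 10*w + 16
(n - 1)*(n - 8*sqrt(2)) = n^2 - 8*sqrt(2)*n - n + 8*sqrt(2)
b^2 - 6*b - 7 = (b - 7)*(b + 1)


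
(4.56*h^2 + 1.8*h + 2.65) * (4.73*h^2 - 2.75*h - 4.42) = 21.5688*h^4 - 4.026*h^3 - 12.5707*h^2 - 15.2435*h - 11.713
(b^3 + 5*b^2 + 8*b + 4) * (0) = 0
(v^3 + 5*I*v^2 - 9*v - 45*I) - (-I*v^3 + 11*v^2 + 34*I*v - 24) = v^3 + I*v^3 - 11*v^2 + 5*I*v^2 - 9*v - 34*I*v + 24 - 45*I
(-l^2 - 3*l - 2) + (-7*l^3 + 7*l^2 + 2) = -7*l^3 + 6*l^2 - 3*l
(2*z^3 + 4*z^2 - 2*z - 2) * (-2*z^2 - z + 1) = -4*z^5 - 10*z^4 + 2*z^3 + 10*z^2 - 2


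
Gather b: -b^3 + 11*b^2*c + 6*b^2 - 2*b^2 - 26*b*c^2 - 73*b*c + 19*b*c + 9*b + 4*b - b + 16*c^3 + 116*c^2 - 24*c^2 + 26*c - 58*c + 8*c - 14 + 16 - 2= -b^3 + b^2*(11*c + 4) + b*(-26*c^2 - 54*c + 12) + 16*c^3 + 92*c^2 - 24*c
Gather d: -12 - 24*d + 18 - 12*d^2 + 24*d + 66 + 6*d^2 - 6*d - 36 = -6*d^2 - 6*d + 36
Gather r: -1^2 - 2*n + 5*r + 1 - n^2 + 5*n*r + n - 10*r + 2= -n^2 - n + r*(5*n - 5) + 2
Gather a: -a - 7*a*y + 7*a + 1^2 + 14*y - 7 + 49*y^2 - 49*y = a*(6 - 7*y) + 49*y^2 - 35*y - 6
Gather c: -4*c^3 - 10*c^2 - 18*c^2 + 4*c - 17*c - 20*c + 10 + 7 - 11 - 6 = -4*c^3 - 28*c^2 - 33*c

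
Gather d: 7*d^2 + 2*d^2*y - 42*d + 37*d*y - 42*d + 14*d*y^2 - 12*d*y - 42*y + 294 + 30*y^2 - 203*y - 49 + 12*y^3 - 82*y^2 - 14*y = d^2*(2*y + 7) + d*(14*y^2 + 25*y - 84) + 12*y^3 - 52*y^2 - 259*y + 245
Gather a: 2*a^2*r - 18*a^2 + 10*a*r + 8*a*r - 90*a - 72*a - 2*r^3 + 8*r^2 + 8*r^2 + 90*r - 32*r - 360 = a^2*(2*r - 18) + a*(18*r - 162) - 2*r^3 + 16*r^2 + 58*r - 360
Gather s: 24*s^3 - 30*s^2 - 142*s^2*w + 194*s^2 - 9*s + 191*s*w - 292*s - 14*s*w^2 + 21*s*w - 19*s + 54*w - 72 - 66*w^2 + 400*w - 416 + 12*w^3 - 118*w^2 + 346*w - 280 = 24*s^3 + s^2*(164 - 142*w) + s*(-14*w^2 + 212*w - 320) + 12*w^3 - 184*w^2 + 800*w - 768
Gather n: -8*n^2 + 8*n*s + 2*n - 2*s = -8*n^2 + n*(8*s + 2) - 2*s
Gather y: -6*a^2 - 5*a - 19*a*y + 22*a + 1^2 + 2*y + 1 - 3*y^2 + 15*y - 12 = -6*a^2 + 17*a - 3*y^2 + y*(17 - 19*a) - 10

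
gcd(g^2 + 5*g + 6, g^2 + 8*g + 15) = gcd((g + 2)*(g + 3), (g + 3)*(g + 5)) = g + 3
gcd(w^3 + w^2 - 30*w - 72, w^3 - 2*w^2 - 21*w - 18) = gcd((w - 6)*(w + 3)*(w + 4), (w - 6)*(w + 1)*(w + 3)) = w^2 - 3*w - 18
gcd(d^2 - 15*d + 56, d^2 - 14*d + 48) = d - 8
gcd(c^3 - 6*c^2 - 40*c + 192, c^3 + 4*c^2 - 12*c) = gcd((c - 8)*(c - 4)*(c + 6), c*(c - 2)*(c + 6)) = c + 6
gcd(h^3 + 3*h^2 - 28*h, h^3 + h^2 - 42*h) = h^2 + 7*h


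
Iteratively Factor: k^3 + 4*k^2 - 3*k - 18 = (k + 3)*(k^2 + k - 6) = (k - 2)*(k + 3)*(k + 3)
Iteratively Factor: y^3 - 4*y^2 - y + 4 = (y + 1)*(y^2 - 5*y + 4) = (y - 4)*(y + 1)*(y - 1)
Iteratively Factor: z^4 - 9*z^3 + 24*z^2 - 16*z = (z - 1)*(z^3 - 8*z^2 + 16*z) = (z - 4)*(z - 1)*(z^2 - 4*z) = z*(z - 4)*(z - 1)*(z - 4)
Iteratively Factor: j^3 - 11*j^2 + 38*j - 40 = (j - 2)*(j^2 - 9*j + 20) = (j - 5)*(j - 2)*(j - 4)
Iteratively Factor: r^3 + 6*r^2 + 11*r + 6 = (r + 1)*(r^2 + 5*r + 6) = (r + 1)*(r + 3)*(r + 2)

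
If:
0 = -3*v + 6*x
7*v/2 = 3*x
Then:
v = 0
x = 0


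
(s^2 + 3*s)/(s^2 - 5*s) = (s + 3)/(s - 5)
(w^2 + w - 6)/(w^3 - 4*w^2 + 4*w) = (w + 3)/(w*(w - 2))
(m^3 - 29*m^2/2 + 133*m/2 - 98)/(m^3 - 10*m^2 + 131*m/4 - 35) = 2*(m - 7)/(2*m - 5)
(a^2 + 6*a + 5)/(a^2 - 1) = (a + 5)/(a - 1)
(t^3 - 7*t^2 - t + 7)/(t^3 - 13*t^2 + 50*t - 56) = (t^2 - 1)/(t^2 - 6*t + 8)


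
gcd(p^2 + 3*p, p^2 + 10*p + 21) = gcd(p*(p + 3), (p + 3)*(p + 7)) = p + 3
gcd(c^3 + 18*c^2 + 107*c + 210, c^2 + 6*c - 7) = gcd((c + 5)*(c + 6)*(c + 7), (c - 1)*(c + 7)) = c + 7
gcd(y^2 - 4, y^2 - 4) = y^2 - 4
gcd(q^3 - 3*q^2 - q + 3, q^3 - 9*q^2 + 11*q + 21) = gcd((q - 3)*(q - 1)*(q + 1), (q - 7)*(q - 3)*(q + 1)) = q^2 - 2*q - 3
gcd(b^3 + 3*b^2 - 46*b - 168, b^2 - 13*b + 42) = b - 7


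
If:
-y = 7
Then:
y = -7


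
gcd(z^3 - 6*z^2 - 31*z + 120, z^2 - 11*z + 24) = z^2 - 11*z + 24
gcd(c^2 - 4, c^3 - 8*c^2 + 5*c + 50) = c + 2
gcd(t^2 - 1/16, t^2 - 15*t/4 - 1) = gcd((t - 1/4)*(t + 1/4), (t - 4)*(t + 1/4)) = t + 1/4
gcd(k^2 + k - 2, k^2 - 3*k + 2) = k - 1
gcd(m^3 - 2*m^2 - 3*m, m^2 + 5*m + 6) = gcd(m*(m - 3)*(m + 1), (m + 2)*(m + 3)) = 1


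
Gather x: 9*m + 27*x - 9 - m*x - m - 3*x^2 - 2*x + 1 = 8*m - 3*x^2 + x*(25 - m) - 8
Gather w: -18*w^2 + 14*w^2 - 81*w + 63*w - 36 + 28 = -4*w^2 - 18*w - 8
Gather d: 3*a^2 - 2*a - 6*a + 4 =3*a^2 - 8*a + 4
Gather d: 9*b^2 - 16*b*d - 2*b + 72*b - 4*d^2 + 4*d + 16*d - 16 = 9*b^2 + 70*b - 4*d^2 + d*(20 - 16*b) - 16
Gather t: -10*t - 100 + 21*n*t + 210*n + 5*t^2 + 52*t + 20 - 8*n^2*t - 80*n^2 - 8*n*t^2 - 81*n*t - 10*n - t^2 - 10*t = -80*n^2 + 200*n + t^2*(4 - 8*n) + t*(-8*n^2 - 60*n + 32) - 80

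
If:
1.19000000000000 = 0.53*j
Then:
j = 2.25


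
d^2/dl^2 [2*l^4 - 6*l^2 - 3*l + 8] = 24*l^2 - 12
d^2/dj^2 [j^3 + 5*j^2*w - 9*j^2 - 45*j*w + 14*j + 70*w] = 6*j + 10*w - 18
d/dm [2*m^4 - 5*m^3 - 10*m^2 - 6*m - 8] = 8*m^3 - 15*m^2 - 20*m - 6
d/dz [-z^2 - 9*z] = -2*z - 9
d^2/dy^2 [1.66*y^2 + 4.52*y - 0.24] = 3.32000000000000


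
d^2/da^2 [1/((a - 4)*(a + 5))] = 2*((a - 4)^2 + (a - 4)*(a + 5) + (a + 5)^2)/((a - 4)^3*(a + 5)^3)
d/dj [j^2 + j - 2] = 2*j + 1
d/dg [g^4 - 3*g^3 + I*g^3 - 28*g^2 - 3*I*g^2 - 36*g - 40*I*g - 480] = 4*g^3 + g^2*(-9 + 3*I) + g*(-56 - 6*I) - 36 - 40*I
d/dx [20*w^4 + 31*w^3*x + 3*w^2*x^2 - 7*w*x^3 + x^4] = 31*w^3 + 6*w^2*x - 21*w*x^2 + 4*x^3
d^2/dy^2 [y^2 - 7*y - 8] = 2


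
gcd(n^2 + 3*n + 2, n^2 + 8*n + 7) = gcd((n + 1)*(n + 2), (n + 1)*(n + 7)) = n + 1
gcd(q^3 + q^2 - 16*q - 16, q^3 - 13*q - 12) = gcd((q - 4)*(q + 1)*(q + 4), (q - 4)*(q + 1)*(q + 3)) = q^2 - 3*q - 4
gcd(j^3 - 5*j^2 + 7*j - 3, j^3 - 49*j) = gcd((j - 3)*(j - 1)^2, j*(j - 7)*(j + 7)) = 1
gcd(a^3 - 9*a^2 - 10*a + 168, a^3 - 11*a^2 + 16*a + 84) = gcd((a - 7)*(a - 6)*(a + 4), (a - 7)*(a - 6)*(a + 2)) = a^2 - 13*a + 42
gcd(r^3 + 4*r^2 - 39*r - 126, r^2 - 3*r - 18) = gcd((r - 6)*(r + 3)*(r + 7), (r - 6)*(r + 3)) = r^2 - 3*r - 18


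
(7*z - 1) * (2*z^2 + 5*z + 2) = 14*z^3 + 33*z^2 + 9*z - 2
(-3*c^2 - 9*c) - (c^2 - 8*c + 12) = -4*c^2 - c - 12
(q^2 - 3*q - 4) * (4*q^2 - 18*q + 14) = 4*q^4 - 30*q^3 + 52*q^2 + 30*q - 56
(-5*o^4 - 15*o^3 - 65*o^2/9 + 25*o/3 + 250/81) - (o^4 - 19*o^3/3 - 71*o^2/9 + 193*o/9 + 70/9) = -6*o^4 - 26*o^3/3 + 2*o^2/3 - 118*o/9 - 380/81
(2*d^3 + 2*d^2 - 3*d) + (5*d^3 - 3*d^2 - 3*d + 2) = 7*d^3 - d^2 - 6*d + 2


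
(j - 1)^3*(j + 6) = j^4 + 3*j^3 - 15*j^2 + 17*j - 6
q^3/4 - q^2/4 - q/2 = q*(q/4 + 1/4)*(q - 2)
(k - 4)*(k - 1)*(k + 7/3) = k^3 - 8*k^2/3 - 23*k/3 + 28/3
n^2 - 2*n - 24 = (n - 6)*(n + 4)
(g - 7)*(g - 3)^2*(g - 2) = g^4 - 15*g^3 + 77*g^2 - 165*g + 126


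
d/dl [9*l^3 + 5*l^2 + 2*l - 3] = 27*l^2 + 10*l + 2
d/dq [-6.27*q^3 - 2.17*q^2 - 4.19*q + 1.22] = -18.81*q^2 - 4.34*q - 4.19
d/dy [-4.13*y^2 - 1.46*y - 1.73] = -8.26*y - 1.46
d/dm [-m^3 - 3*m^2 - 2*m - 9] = -3*m^2 - 6*m - 2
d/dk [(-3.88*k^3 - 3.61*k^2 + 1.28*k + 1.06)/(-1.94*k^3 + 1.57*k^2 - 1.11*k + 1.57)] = (-13.095*k^4 + 13.58*k^3 - 10.1081*k^2 - 14.6638*k + 3.1862)/(3.7636*k^6 - 6.0916*k^5 + 6.7717*k^4 - 9.577*k^3 + 6.1619*k^2 - 3.4854*k + 2.4649)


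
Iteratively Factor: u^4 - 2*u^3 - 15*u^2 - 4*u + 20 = (u + 2)*(u^3 - 4*u^2 - 7*u + 10) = (u - 5)*(u + 2)*(u^2 + u - 2) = (u - 5)*(u - 1)*(u + 2)*(u + 2)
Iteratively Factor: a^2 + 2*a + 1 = (a + 1)*(a + 1)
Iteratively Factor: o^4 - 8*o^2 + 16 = (o + 2)*(o^3 - 2*o^2 - 4*o + 8) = (o - 2)*(o + 2)*(o^2 - 4) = (o - 2)*(o + 2)^2*(o - 2)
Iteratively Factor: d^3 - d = (d - 1)*(d^2 + d) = d*(d - 1)*(d + 1)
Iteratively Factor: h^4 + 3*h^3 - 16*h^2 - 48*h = (h - 4)*(h^3 + 7*h^2 + 12*h) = h*(h - 4)*(h^2 + 7*h + 12) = h*(h - 4)*(h + 4)*(h + 3)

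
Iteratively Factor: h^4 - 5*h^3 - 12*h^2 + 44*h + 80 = (h + 2)*(h^3 - 7*h^2 + 2*h + 40) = (h - 4)*(h + 2)*(h^2 - 3*h - 10) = (h - 4)*(h + 2)^2*(h - 5)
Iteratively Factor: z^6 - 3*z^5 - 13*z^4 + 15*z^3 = (z - 5)*(z^5 + 2*z^4 - 3*z^3) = z*(z - 5)*(z^4 + 2*z^3 - 3*z^2) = z^2*(z - 5)*(z^3 + 2*z^2 - 3*z) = z^2*(z - 5)*(z - 1)*(z^2 + 3*z) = z^3*(z - 5)*(z - 1)*(z + 3)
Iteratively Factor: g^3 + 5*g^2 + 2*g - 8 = (g - 1)*(g^2 + 6*g + 8) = (g - 1)*(g + 4)*(g + 2)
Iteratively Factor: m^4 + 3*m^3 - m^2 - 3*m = (m - 1)*(m^3 + 4*m^2 + 3*m) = (m - 1)*(m + 3)*(m^2 + m) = m*(m - 1)*(m + 3)*(m + 1)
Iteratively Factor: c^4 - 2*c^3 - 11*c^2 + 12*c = (c - 1)*(c^3 - c^2 - 12*c) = (c - 4)*(c - 1)*(c^2 + 3*c) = (c - 4)*(c - 1)*(c + 3)*(c)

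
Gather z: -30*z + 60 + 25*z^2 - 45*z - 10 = 25*z^2 - 75*z + 50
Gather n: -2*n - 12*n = -14*n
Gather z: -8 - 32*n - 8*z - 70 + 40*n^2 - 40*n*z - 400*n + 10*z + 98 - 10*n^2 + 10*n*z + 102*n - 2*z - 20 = 30*n^2 - 30*n*z - 330*n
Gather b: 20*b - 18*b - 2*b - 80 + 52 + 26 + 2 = 0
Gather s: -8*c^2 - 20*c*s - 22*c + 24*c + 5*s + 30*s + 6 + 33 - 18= -8*c^2 + 2*c + s*(35 - 20*c) + 21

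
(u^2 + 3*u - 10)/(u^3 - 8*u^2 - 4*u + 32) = (u + 5)/(u^2 - 6*u - 16)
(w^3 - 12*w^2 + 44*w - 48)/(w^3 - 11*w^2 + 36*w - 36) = (w - 4)/(w - 3)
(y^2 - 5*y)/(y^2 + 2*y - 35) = y/(y + 7)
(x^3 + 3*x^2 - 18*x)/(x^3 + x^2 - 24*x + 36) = x/(x - 2)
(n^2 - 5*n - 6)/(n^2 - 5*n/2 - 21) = 2*(n + 1)/(2*n + 7)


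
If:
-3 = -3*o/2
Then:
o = 2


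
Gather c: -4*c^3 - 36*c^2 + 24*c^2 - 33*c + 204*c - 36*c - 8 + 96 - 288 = -4*c^3 - 12*c^2 + 135*c - 200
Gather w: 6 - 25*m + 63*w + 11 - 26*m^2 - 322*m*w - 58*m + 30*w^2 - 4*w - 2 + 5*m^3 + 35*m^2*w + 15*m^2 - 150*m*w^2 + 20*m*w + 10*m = 5*m^3 - 11*m^2 - 73*m + w^2*(30 - 150*m) + w*(35*m^2 - 302*m + 59) + 15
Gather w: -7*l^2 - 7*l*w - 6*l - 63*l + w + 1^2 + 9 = -7*l^2 - 69*l + w*(1 - 7*l) + 10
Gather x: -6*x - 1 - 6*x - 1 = -12*x - 2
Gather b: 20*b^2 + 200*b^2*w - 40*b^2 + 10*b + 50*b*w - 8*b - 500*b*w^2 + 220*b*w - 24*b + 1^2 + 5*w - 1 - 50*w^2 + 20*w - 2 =b^2*(200*w - 20) + b*(-500*w^2 + 270*w - 22) - 50*w^2 + 25*w - 2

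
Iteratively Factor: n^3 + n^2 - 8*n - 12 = (n - 3)*(n^2 + 4*n + 4) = (n - 3)*(n + 2)*(n + 2)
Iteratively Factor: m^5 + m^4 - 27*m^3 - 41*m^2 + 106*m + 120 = (m + 1)*(m^4 - 27*m^2 - 14*m + 120) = (m - 5)*(m + 1)*(m^3 + 5*m^2 - 2*m - 24) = (m - 5)*(m + 1)*(m + 4)*(m^2 + m - 6) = (m - 5)*(m + 1)*(m + 3)*(m + 4)*(m - 2)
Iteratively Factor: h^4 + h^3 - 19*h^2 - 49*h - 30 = (h + 3)*(h^3 - 2*h^2 - 13*h - 10) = (h + 1)*(h + 3)*(h^2 - 3*h - 10) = (h + 1)*(h + 2)*(h + 3)*(h - 5)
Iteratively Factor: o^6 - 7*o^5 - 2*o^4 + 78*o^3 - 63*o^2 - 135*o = (o + 3)*(o^5 - 10*o^4 + 28*o^3 - 6*o^2 - 45*o) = (o + 1)*(o + 3)*(o^4 - 11*o^3 + 39*o^2 - 45*o) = o*(o + 1)*(o + 3)*(o^3 - 11*o^2 + 39*o - 45) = o*(o - 5)*(o + 1)*(o + 3)*(o^2 - 6*o + 9) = o*(o - 5)*(o - 3)*(o + 1)*(o + 3)*(o - 3)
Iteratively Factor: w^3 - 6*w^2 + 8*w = (w - 4)*(w^2 - 2*w) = w*(w - 4)*(w - 2)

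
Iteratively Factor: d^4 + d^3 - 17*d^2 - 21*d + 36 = (d - 1)*(d^3 + 2*d^2 - 15*d - 36) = (d - 4)*(d - 1)*(d^2 + 6*d + 9) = (d - 4)*(d - 1)*(d + 3)*(d + 3)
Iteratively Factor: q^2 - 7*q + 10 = (q - 2)*(q - 5)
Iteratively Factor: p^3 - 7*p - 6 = (p - 3)*(p^2 + 3*p + 2) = (p - 3)*(p + 1)*(p + 2)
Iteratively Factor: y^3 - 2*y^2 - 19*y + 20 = (y - 5)*(y^2 + 3*y - 4) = (y - 5)*(y + 4)*(y - 1)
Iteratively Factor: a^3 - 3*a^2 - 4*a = (a - 4)*(a^2 + a) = (a - 4)*(a + 1)*(a)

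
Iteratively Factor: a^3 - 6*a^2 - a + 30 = (a + 2)*(a^2 - 8*a + 15) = (a - 5)*(a + 2)*(a - 3)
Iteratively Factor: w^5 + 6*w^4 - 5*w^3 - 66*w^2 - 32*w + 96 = (w - 1)*(w^4 + 7*w^3 + 2*w^2 - 64*w - 96) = (w - 1)*(w + 2)*(w^3 + 5*w^2 - 8*w - 48) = (w - 1)*(w + 2)*(w + 4)*(w^2 + w - 12) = (w - 3)*(w - 1)*(w + 2)*(w + 4)*(w + 4)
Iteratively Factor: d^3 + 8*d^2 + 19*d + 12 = (d + 4)*(d^2 + 4*d + 3) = (d + 3)*(d + 4)*(d + 1)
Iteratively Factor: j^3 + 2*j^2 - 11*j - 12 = (j + 1)*(j^2 + j - 12) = (j + 1)*(j + 4)*(j - 3)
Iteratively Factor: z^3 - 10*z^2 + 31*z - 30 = (z - 5)*(z^2 - 5*z + 6) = (z - 5)*(z - 3)*(z - 2)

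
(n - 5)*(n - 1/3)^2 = n^3 - 17*n^2/3 + 31*n/9 - 5/9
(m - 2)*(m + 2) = m^2 - 4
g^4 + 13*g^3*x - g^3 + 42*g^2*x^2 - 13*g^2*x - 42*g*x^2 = g*(g - 1)*(g + 6*x)*(g + 7*x)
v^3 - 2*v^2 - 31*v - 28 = (v - 7)*(v + 1)*(v + 4)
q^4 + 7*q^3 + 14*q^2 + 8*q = q*(q + 1)*(q + 2)*(q + 4)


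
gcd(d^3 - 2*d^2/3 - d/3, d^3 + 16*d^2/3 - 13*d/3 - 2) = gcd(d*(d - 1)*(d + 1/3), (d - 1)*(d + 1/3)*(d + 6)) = d^2 - 2*d/3 - 1/3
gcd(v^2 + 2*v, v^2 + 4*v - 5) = 1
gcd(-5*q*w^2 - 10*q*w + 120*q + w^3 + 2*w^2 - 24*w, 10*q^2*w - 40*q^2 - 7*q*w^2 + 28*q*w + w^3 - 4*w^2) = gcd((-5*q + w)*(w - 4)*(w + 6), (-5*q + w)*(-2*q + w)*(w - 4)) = 5*q*w - 20*q - w^2 + 4*w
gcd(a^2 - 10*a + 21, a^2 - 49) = a - 7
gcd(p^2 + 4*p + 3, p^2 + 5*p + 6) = p + 3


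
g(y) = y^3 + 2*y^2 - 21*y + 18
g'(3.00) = 18.00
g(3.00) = 0.00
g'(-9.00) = 186.00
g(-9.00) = -360.00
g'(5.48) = 91.01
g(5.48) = 127.55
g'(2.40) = 5.88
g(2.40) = -7.06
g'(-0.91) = -22.16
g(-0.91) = 38.01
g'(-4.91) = 31.68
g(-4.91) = 50.96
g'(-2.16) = -15.64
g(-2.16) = 62.61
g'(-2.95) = -6.69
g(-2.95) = 71.68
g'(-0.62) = -22.33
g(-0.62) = 31.55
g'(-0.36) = -22.05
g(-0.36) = 25.77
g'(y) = 3*y^2 + 4*y - 21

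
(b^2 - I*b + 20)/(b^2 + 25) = (b + 4*I)/(b + 5*I)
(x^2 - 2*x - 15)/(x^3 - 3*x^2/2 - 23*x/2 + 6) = 2*(x - 5)/(2*x^2 - 9*x + 4)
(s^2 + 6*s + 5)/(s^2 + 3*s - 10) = (s + 1)/(s - 2)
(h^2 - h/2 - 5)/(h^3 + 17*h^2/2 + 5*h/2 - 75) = (h + 2)/(h^2 + 11*h + 30)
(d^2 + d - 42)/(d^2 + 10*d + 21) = (d - 6)/(d + 3)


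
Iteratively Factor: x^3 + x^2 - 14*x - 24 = (x - 4)*(x^2 + 5*x + 6) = (x - 4)*(x + 2)*(x + 3)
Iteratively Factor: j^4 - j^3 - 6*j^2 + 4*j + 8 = (j - 2)*(j^3 + j^2 - 4*j - 4) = (j - 2)^2*(j^2 + 3*j + 2) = (j - 2)^2*(j + 2)*(j + 1)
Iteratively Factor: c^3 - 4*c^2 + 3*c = (c)*(c^2 - 4*c + 3) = c*(c - 3)*(c - 1)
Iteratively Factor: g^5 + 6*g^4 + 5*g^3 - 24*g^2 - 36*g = (g + 3)*(g^4 + 3*g^3 - 4*g^2 - 12*g) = (g - 2)*(g + 3)*(g^3 + 5*g^2 + 6*g) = (g - 2)*(g + 3)^2*(g^2 + 2*g) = g*(g - 2)*(g + 3)^2*(g + 2)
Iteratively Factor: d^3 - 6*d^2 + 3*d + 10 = (d - 2)*(d^2 - 4*d - 5) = (d - 5)*(d - 2)*(d + 1)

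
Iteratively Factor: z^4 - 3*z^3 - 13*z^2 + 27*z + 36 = (z + 1)*(z^3 - 4*z^2 - 9*z + 36) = (z - 3)*(z + 1)*(z^2 - z - 12) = (z - 3)*(z + 1)*(z + 3)*(z - 4)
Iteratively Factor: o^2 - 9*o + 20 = (o - 4)*(o - 5)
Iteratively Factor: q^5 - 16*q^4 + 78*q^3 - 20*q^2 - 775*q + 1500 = (q + 3)*(q^4 - 19*q^3 + 135*q^2 - 425*q + 500) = (q - 5)*(q + 3)*(q^3 - 14*q^2 + 65*q - 100) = (q - 5)*(q - 4)*(q + 3)*(q^2 - 10*q + 25) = (q - 5)^2*(q - 4)*(q + 3)*(q - 5)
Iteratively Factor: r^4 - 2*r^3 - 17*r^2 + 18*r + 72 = (r + 3)*(r^3 - 5*r^2 - 2*r + 24) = (r - 4)*(r + 3)*(r^2 - r - 6) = (r - 4)*(r - 3)*(r + 3)*(r + 2)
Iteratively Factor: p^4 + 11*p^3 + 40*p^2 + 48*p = (p + 3)*(p^3 + 8*p^2 + 16*p) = (p + 3)*(p + 4)*(p^2 + 4*p) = (p + 3)*(p + 4)^2*(p)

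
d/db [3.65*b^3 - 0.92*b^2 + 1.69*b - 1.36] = 10.95*b^2 - 1.84*b + 1.69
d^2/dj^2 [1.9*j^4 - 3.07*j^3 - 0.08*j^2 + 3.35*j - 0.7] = 22.8*j^2 - 18.42*j - 0.16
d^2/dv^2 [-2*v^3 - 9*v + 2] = -12*v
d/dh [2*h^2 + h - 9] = 4*h + 1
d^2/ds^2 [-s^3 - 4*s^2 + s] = -6*s - 8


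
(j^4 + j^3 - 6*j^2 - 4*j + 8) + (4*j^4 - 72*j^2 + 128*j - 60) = 5*j^4 + j^3 - 78*j^2 + 124*j - 52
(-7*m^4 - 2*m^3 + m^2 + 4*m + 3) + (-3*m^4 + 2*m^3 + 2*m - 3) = -10*m^4 + m^2 + 6*m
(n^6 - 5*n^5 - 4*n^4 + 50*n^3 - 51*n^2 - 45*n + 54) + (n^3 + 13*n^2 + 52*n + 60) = n^6 - 5*n^5 - 4*n^4 + 51*n^3 - 38*n^2 + 7*n + 114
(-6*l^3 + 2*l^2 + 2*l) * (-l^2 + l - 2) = 6*l^5 - 8*l^4 + 12*l^3 - 2*l^2 - 4*l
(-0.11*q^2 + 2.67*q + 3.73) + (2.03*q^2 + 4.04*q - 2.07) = 1.92*q^2 + 6.71*q + 1.66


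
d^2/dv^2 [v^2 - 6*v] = 2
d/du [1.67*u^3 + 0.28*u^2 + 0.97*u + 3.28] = 5.01*u^2 + 0.56*u + 0.97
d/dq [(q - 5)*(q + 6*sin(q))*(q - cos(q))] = (q - 5)*(q + 6*sin(q))*(sin(q) + 1) + (q - 5)*(q - cos(q))*(6*cos(q) + 1) + (q + 6*sin(q))*(q - cos(q))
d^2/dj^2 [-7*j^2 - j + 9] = -14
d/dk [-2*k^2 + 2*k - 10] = 2 - 4*k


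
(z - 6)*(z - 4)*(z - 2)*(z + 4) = z^4 - 8*z^3 - 4*z^2 + 128*z - 192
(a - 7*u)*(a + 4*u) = a^2 - 3*a*u - 28*u^2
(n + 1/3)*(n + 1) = n^2 + 4*n/3 + 1/3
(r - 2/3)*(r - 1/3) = r^2 - r + 2/9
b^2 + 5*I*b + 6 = (b - I)*(b + 6*I)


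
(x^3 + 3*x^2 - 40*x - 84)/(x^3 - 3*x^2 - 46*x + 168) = (x + 2)/(x - 4)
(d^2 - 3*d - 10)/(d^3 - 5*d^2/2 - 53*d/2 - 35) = 2*(d - 5)/(2*d^2 - 9*d - 35)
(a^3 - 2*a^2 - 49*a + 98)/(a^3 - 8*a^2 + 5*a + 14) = (a + 7)/(a + 1)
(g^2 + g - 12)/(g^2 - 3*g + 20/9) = 9*(g^2 + g - 12)/(9*g^2 - 27*g + 20)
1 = 1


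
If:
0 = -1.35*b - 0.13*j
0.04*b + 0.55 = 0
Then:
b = -13.75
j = 142.79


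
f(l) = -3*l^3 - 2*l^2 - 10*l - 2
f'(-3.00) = -79.00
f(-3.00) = 91.00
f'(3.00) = -103.00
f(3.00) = -131.00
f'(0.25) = -11.56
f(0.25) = -4.67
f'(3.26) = -118.69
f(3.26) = -159.79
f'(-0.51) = -10.30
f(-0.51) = 2.98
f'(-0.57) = -10.64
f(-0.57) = 3.61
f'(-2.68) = -63.92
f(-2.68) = 68.18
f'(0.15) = -10.80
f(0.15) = -3.56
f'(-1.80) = -31.96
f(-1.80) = 27.02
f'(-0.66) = -11.28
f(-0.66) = 4.59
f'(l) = -9*l^2 - 4*l - 10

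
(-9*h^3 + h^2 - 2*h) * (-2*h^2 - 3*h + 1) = 18*h^5 + 25*h^4 - 8*h^3 + 7*h^2 - 2*h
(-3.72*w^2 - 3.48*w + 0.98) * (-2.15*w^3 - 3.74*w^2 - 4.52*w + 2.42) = 7.998*w^5 + 21.3948*w^4 + 27.7226*w^3 + 3.062*w^2 - 12.8512*w + 2.3716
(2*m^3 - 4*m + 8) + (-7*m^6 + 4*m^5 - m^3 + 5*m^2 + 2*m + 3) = -7*m^6 + 4*m^5 + m^3 + 5*m^2 - 2*m + 11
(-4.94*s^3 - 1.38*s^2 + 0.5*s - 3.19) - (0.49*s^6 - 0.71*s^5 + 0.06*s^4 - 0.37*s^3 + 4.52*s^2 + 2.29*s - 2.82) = -0.49*s^6 + 0.71*s^5 - 0.06*s^4 - 4.57*s^3 - 5.9*s^2 - 1.79*s - 0.37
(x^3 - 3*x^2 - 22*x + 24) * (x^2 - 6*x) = x^5 - 9*x^4 - 4*x^3 + 156*x^2 - 144*x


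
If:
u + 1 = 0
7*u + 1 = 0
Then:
No Solution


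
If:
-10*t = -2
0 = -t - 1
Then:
No Solution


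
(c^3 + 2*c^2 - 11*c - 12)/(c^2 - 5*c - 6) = (c^2 + c - 12)/(c - 6)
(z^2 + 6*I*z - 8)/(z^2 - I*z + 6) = (z + 4*I)/(z - 3*I)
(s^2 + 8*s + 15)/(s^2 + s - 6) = (s + 5)/(s - 2)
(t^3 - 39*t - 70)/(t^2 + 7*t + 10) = t - 7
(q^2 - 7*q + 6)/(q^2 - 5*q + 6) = (q^2 - 7*q + 6)/(q^2 - 5*q + 6)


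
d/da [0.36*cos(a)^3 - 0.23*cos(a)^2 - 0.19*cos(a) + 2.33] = (-1.08*cos(a)^2 + 0.46*cos(a) + 0.19)*sin(a)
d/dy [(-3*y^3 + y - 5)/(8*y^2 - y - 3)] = ((16*y - 1)*(3*y^3 - y + 5) + (9*y^2 - 1)*(-8*y^2 + y + 3))/(-8*y^2 + y + 3)^2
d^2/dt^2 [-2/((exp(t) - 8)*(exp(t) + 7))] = (-8*exp(3*t) + 6*exp(2*t) - 450*exp(t) + 112)*exp(t)/(exp(6*t) - 3*exp(5*t) - 165*exp(4*t) + 335*exp(3*t) + 9240*exp(2*t) - 9408*exp(t) - 175616)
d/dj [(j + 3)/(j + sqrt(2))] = (-3 + sqrt(2))/(j + sqrt(2))^2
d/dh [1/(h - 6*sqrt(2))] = -1/(h - 6*sqrt(2))^2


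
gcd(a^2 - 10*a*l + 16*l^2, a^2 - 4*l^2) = a - 2*l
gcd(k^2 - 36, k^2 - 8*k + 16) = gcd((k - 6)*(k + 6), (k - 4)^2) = 1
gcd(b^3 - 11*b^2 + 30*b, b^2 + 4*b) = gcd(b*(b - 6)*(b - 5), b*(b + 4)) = b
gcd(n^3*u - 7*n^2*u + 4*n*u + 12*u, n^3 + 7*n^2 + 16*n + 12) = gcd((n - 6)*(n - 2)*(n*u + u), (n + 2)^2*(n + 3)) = 1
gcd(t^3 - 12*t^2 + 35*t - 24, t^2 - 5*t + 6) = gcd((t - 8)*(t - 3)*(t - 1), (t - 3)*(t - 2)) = t - 3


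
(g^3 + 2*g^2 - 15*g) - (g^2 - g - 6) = g^3 + g^2 - 14*g + 6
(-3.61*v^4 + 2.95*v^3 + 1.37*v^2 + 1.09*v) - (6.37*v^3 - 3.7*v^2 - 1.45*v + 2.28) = -3.61*v^4 - 3.42*v^3 + 5.07*v^2 + 2.54*v - 2.28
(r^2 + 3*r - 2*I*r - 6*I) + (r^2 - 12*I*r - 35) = 2*r^2 + 3*r - 14*I*r - 35 - 6*I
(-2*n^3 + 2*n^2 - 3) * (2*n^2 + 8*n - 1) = -4*n^5 - 12*n^4 + 18*n^3 - 8*n^2 - 24*n + 3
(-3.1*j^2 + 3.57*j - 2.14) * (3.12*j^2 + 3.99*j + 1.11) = -9.672*j^4 - 1.2306*j^3 + 4.1265*j^2 - 4.5759*j - 2.3754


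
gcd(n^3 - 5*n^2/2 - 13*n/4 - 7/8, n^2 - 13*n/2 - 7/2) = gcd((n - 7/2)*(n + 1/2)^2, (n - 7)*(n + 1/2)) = n + 1/2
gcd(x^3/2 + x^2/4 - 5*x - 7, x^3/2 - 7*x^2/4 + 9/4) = 1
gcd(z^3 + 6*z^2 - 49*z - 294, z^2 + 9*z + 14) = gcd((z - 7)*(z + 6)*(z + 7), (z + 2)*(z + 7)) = z + 7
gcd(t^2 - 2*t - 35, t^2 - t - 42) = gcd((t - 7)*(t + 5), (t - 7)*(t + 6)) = t - 7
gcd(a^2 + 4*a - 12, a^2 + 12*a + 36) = a + 6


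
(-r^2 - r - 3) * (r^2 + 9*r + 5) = -r^4 - 10*r^3 - 17*r^2 - 32*r - 15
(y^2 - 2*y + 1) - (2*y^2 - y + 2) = -y^2 - y - 1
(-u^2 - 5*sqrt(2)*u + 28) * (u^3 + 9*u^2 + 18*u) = -u^5 - 9*u^4 - 5*sqrt(2)*u^4 - 45*sqrt(2)*u^3 + 10*u^3 - 90*sqrt(2)*u^2 + 252*u^2 + 504*u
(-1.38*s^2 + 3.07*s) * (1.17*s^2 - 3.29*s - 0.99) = -1.6146*s^4 + 8.1321*s^3 - 8.7341*s^2 - 3.0393*s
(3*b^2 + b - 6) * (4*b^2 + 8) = 12*b^4 + 4*b^3 + 8*b - 48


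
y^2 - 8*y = y*(y - 8)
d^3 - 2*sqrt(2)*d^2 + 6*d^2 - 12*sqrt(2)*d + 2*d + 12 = (d + 6)*(d - sqrt(2))^2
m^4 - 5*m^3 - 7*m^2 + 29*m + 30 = (m - 5)*(m - 3)*(m + 1)*(m + 2)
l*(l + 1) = l^2 + l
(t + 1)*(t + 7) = t^2 + 8*t + 7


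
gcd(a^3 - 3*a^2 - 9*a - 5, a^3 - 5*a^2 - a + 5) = a^2 - 4*a - 5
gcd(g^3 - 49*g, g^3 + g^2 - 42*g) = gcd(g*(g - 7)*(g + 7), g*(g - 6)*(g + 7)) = g^2 + 7*g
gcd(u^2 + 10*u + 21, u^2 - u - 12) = u + 3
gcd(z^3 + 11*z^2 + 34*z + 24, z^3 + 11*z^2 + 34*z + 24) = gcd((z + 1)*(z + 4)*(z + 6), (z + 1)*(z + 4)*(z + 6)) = z^3 + 11*z^2 + 34*z + 24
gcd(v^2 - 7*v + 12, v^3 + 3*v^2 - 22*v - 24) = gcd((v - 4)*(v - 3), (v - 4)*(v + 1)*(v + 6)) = v - 4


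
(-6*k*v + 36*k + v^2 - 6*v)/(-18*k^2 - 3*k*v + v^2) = (v - 6)/(3*k + v)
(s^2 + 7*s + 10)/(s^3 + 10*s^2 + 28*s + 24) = (s + 5)/(s^2 + 8*s + 12)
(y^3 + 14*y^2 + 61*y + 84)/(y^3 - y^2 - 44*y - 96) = (y + 7)/(y - 8)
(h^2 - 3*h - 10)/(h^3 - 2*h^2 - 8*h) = (h - 5)/(h*(h - 4))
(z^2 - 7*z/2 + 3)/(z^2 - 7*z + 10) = (z - 3/2)/(z - 5)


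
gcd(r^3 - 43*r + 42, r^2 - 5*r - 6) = r - 6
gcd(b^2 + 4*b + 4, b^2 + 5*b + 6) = b + 2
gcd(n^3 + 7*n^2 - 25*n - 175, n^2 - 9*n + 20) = n - 5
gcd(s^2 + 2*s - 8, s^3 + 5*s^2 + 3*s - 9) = 1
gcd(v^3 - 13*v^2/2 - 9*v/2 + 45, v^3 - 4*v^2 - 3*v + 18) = v - 3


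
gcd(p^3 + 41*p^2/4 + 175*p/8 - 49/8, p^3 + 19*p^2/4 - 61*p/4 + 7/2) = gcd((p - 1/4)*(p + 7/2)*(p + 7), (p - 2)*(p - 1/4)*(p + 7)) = p^2 + 27*p/4 - 7/4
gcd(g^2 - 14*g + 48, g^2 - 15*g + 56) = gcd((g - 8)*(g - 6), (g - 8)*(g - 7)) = g - 8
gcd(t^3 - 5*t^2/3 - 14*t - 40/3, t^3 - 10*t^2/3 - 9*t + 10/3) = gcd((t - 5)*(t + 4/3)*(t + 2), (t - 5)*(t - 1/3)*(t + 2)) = t^2 - 3*t - 10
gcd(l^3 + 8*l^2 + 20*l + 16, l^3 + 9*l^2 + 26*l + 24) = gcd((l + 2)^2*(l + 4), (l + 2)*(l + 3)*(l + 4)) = l^2 + 6*l + 8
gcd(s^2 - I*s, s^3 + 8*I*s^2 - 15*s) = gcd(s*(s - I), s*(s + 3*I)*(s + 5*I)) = s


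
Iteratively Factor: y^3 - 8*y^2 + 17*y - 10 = (y - 5)*(y^2 - 3*y + 2) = (y - 5)*(y - 2)*(y - 1)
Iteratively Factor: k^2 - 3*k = (k)*(k - 3)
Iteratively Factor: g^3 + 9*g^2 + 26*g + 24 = (g + 3)*(g^2 + 6*g + 8) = (g + 2)*(g + 3)*(g + 4)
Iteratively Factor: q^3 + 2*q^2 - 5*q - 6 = (q + 1)*(q^2 + q - 6) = (q + 1)*(q + 3)*(q - 2)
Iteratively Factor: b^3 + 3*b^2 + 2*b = (b + 1)*(b^2 + 2*b) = b*(b + 1)*(b + 2)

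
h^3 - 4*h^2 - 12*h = h*(h - 6)*(h + 2)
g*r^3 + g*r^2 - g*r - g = (r - 1)*(r + 1)*(g*r + g)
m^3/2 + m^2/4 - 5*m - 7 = (m/2 + 1)*(m - 7/2)*(m + 2)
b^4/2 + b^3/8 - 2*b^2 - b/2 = b*(b/2 + 1)*(b - 2)*(b + 1/4)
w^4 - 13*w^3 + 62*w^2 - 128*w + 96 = (w - 4)^2*(w - 3)*(w - 2)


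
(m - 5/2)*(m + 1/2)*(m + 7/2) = m^3 + 3*m^2/2 - 33*m/4 - 35/8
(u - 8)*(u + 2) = u^2 - 6*u - 16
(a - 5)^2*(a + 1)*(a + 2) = a^4 - 7*a^3 - 3*a^2 + 55*a + 50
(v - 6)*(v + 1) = v^2 - 5*v - 6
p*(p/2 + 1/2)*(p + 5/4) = p^3/2 + 9*p^2/8 + 5*p/8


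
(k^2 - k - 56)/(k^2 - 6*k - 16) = (k + 7)/(k + 2)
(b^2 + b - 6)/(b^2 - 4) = (b + 3)/(b + 2)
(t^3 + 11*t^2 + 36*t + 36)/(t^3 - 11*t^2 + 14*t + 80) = (t^2 + 9*t + 18)/(t^2 - 13*t + 40)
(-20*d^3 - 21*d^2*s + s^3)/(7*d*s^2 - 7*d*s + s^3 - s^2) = (-20*d^3 - 21*d^2*s + s^3)/(s*(7*d*s - 7*d + s^2 - s))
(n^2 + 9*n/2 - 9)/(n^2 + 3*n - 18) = (n - 3/2)/(n - 3)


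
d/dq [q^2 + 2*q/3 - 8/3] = 2*q + 2/3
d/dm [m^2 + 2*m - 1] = 2*m + 2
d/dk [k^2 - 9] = 2*k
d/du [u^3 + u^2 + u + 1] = 3*u^2 + 2*u + 1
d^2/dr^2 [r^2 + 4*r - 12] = 2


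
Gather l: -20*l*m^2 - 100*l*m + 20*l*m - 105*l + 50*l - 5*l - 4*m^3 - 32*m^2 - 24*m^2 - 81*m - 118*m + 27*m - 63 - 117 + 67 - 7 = l*(-20*m^2 - 80*m - 60) - 4*m^3 - 56*m^2 - 172*m - 120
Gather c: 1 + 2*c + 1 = 2*c + 2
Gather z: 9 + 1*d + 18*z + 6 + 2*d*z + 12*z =d + z*(2*d + 30) + 15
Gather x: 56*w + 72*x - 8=56*w + 72*x - 8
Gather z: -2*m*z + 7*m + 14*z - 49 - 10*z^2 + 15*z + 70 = 7*m - 10*z^2 + z*(29 - 2*m) + 21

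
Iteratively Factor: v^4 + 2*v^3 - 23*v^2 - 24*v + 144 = (v + 4)*(v^3 - 2*v^2 - 15*v + 36) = (v - 3)*(v + 4)*(v^2 + v - 12) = (v - 3)^2*(v + 4)*(v + 4)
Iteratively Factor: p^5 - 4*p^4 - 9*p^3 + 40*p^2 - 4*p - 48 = (p + 1)*(p^4 - 5*p^3 - 4*p^2 + 44*p - 48) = (p + 1)*(p + 3)*(p^3 - 8*p^2 + 20*p - 16) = (p - 2)*(p + 1)*(p + 3)*(p^2 - 6*p + 8) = (p - 4)*(p - 2)*(p + 1)*(p + 3)*(p - 2)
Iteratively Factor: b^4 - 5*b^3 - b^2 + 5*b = (b + 1)*(b^3 - 6*b^2 + 5*b) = (b - 1)*(b + 1)*(b^2 - 5*b) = b*(b - 1)*(b + 1)*(b - 5)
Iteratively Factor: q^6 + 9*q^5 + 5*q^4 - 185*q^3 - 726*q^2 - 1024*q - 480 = (q + 3)*(q^5 + 6*q^4 - 13*q^3 - 146*q^2 - 288*q - 160) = (q - 5)*(q + 3)*(q^4 + 11*q^3 + 42*q^2 + 64*q + 32) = (q - 5)*(q + 3)*(q + 4)*(q^3 + 7*q^2 + 14*q + 8) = (q - 5)*(q + 2)*(q + 3)*(q + 4)*(q^2 + 5*q + 4) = (q - 5)*(q + 2)*(q + 3)*(q + 4)^2*(q + 1)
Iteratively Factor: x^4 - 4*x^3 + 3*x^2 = (x - 1)*(x^3 - 3*x^2) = x*(x - 1)*(x^2 - 3*x) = x^2*(x - 1)*(x - 3)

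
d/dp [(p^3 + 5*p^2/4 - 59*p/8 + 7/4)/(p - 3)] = (16*p^3 - 62*p^2 - 60*p + 163)/(8*(p^2 - 6*p + 9))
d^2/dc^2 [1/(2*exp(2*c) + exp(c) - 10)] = (2*(4*exp(c) + 1)^2*exp(c) - (8*exp(c) + 1)*(2*exp(2*c) + exp(c) - 10))*exp(c)/(2*exp(2*c) + exp(c) - 10)^3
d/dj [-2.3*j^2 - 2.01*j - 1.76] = -4.6*j - 2.01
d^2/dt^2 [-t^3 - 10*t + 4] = -6*t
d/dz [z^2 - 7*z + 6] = 2*z - 7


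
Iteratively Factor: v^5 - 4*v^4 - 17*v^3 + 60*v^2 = (v)*(v^4 - 4*v^3 - 17*v^2 + 60*v) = v*(v - 3)*(v^3 - v^2 - 20*v) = v^2*(v - 3)*(v^2 - v - 20) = v^2*(v - 5)*(v - 3)*(v + 4)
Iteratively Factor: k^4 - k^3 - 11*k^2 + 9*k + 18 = (k + 1)*(k^3 - 2*k^2 - 9*k + 18) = (k - 2)*(k + 1)*(k^2 - 9) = (k - 2)*(k + 1)*(k + 3)*(k - 3)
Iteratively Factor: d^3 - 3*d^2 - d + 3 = (d - 1)*(d^2 - 2*d - 3) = (d - 3)*(d - 1)*(d + 1)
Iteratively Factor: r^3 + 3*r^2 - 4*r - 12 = (r + 3)*(r^2 - 4) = (r + 2)*(r + 3)*(r - 2)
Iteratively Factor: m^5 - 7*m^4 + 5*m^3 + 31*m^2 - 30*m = (m + 2)*(m^4 - 9*m^3 + 23*m^2 - 15*m) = (m - 5)*(m + 2)*(m^3 - 4*m^2 + 3*m) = m*(m - 5)*(m + 2)*(m^2 - 4*m + 3) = m*(m - 5)*(m - 1)*(m + 2)*(m - 3)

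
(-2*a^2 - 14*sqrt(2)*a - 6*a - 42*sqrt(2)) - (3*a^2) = -5*a^2 - 14*sqrt(2)*a - 6*a - 42*sqrt(2)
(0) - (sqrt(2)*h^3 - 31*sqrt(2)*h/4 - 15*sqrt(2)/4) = -sqrt(2)*h^3 + 31*sqrt(2)*h/4 + 15*sqrt(2)/4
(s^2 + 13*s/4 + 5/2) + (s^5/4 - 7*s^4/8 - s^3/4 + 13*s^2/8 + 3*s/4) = s^5/4 - 7*s^4/8 - s^3/4 + 21*s^2/8 + 4*s + 5/2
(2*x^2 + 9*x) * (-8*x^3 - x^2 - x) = -16*x^5 - 74*x^4 - 11*x^3 - 9*x^2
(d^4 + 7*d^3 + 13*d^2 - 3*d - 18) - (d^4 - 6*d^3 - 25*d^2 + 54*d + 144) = 13*d^3 + 38*d^2 - 57*d - 162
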